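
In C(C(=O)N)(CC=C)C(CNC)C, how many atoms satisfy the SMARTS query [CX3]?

3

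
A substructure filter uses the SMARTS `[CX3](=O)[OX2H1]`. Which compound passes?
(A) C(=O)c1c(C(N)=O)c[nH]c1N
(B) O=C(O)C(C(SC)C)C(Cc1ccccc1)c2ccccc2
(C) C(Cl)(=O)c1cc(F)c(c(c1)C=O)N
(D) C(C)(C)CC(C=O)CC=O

[CX3](=O)[OX2H1] describes an sp2 carbon double-bonded to O and single-bonded to an -OH oxygen (a carboxylic acid).
(A) has a primary amide (-C(=O)NH2) but the carbonyl is bonded to N, not to an -OH oxygen.
(B) contains a carboxylic acid group (-C(=O)OH), which satisfies every atom and bond constraint.
(C) has an acyl chloride (-C(=O)Cl) but the carbonyl is bonded to Cl, not to an -OH oxygen.
(D) has an aldehyde (-CHO) but there is no singly-bonded oxygen on the carbonyl carbon.
So the answer is (B).

B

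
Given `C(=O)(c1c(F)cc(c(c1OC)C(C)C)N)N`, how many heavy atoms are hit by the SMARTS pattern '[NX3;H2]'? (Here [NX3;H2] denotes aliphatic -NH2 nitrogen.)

Check the 16 heavy atoms by environment: 5× c (aromatic, H0, X3) → no; 1× c (aromatic, H1, X3) → no; 1× C (H0, X3) → no; 1× O (H0, X1) → no; 2× N (H2, X3) → match; 1× C (H1, X4) → no; 3× C (H3, X4) → no; 1× O (H0, X2) → no; 1× F (H0, X1) → no.
That gives 2 matching atoms.

2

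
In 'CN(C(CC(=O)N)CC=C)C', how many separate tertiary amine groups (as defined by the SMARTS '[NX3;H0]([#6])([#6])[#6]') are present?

1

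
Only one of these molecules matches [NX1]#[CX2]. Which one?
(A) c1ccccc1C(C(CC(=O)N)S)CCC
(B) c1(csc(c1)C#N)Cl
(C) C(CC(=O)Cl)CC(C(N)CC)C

B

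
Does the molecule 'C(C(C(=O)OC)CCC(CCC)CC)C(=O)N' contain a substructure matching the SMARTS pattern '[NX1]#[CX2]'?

No

The pattern [NX1]#[CX2] describes a nitrogen triple-bonded to a two-connected carbon — a nitrile.
The closest candidate here is a primary amide (-C(=O)NH2), but the nitrogen is NX3, not NX1. No other fragment satisfies the full query, so there is no match.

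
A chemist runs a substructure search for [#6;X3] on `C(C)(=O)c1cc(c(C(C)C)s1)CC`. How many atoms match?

5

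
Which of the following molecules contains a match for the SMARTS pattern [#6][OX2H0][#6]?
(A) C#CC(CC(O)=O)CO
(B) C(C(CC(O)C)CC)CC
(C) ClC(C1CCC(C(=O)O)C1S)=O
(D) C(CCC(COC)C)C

D

[#6][OX2H0][#6] describes an aliphatic oxygen bridging two carbons with no H on the oxygen (an ether).
(A) has a hydroxyl group (-OH) but the oxygen has H1, not H0 bridging two carbons.
(B) has a hydroxyl group (-OH) but the oxygen has H1, not H0 bridging two carbons.
(C) has a carboxylic acid group (-C(=O)OH) but the -OH oxygen has H1; the =O is OX1, not OX2.
(D) contains a methoxy ether (-OCH3), which satisfies every atom and bond constraint.
So the answer is (D).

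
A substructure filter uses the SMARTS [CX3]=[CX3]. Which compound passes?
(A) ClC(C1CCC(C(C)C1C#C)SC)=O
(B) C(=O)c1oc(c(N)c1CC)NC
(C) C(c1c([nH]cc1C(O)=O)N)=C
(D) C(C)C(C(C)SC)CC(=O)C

[CX3]=[CX3] describes a non-aromatic C=C double bond between two sp2 carbons (an alkene).
(A) has an ethynyl group (-C#CH) but the C-C bond is a triple bond, not a double bond.
(B) has an ethyl group (-CH2CH3) but its C-C bond is a single bond between CX4 carbons, not CX3=CX3.
(C) contains a vinyl group (-CH=CH2), which satisfies every atom and bond constraint.
(D) has an ethyl group (-CH2CH3) but its C-C bond is a single bond between CX4 carbons, not CX3=CX3.
So the answer is (C).

C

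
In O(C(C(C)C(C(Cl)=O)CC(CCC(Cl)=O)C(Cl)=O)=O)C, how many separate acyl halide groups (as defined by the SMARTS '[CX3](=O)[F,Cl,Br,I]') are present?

3

[CX3](=O)[F,Cl,Br,I] is the SMARTS for an acyl halide: a carbonyl carbon bonded to a halogen.
The molecule carries 3 separate instances of an acyl chloride (-C(=O)Cl) meeting every constraint; each maps to a distinct set of atoms, giving 3 matches.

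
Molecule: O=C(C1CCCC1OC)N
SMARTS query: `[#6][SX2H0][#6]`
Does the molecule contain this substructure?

No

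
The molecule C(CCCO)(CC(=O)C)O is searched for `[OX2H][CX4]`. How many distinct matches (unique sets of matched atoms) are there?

[OX2H][CX4] is the SMARTS for an aliphatic alcohol: a hydroxyl oxygen bound to an sp3 (X4) carbon.
The molecule carries 2 separate instances of a hydroxyl group (-OH) meeting every constraint; each maps to a distinct set of atoms, giving 2 matches.

2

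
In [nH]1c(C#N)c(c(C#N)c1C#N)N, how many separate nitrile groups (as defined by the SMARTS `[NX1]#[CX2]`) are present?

3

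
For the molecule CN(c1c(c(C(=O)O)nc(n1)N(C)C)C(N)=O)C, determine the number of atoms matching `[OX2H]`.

1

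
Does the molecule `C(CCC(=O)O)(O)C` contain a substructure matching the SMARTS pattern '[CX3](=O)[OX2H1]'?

Yes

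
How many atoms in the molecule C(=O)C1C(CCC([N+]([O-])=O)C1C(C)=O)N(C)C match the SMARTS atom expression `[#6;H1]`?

5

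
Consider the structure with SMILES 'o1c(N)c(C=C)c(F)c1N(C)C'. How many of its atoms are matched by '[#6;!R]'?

4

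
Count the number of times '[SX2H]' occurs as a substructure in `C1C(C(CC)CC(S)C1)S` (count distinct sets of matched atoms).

2

[SX2H] is the SMARTS for a thiol: an aliphatic sulfur with two connections, one being H.
The molecule carries 2 separate instances of a thiol (-SH) meeting every constraint; each maps to a distinct set of atoms, giving 2 matches.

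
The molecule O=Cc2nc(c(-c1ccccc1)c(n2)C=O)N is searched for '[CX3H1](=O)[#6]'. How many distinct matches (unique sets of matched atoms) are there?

2

[CX3H1](=O)[#6] is the SMARTS for an aldehyde: an sp2 carbon with one H, double-bonded to O and single-bonded to carbon.
The molecule carries 2 separate instances of an aldehyde (-CHO) meeting every constraint; each maps to a distinct set of atoms, giving 2 matches.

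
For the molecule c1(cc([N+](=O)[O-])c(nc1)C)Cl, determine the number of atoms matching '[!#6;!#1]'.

5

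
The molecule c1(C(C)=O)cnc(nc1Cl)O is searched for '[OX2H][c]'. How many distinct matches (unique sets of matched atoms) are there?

[OX2H][c] is the SMARTS for a phenol: a hydroxyl oxygen attached to an aromatic carbon.
Exactly one fragment in the molecule meets all constraints, giving 1 match.

1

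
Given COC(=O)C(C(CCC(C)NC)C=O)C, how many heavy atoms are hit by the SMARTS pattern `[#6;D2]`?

3

Check the 15 heavy atoms by environment: 4× C (D1) → no; 4× C (D3) → no; 3× C (D2) → match; 2× O (D1) → no; 1× N (D2) → no; 1× O (D2) → no.
That gives 3 matching atoms.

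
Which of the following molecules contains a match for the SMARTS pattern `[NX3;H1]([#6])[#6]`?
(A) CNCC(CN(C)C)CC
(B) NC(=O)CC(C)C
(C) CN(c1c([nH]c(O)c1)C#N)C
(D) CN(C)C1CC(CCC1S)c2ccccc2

A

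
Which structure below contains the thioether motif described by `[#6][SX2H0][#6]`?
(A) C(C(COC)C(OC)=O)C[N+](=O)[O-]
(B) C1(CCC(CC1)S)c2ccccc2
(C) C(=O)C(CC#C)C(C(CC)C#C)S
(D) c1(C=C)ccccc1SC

D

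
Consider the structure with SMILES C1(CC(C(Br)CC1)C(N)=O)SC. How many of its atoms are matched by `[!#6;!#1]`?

4

The query [!#6;!#1] means: not carbon and not hydrogen — any heteroatom.
Check the 12 heavy atoms by environment: 8× C → no; 1× O → match; 1× N → match; 1× S → match; 1× Br → match.
Summing the matching environments: 1 + 1 + 1 + 1 = 4 matching atoms.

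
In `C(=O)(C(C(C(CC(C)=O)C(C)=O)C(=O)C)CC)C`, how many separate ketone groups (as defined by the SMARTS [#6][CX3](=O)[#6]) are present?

4

[#6][CX3](=O)[#6] is the SMARTS for a ketone: a carbonyl carbon (no H) flanked by two carbons.
The molecule carries 4 separate instances of an acetyl/ketone group (-C(=O)CH3) meeting every constraint; each maps to a distinct set of atoms, giving 4 matches.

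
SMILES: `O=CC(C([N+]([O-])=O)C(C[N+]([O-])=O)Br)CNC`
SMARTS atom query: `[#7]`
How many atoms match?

3

Check the 16 heavy atoms by environment: 7× C → no; 2× N (charge +1) → match; 2× O (charge -1) → no; 3× O → no; 1× Br → no; 1× N → match.
Summing the matching environments: 2 + 1 = 3 matching atoms.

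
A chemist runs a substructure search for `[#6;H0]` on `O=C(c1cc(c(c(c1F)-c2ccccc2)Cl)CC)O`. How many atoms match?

The query [#6;H0] means: any carbon with no attached hydrogen.
Check the 19 heavy atoms by environment: 6× c (aromatic, H0) → match; 6× c (aromatic, H1) → no; 1× C (H2) → no; 1× C (H3) → no; 1× F (H0) → no; 1× Cl (H0) → no; 1× C (H0) → match; 1× O (H0) → no; 1× O (H1) → no.
Summing the matching environments: 6 + 1 = 7 matching atoms.

7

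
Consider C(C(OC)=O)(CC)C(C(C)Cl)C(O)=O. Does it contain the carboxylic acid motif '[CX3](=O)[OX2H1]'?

Yes

The pattern [CX3](=O)[OX2H1] describes an sp2 carbon double-bonded to O and single-bonded to an -OH oxygen — a carboxylic acid.
The molecule carries a carboxylic acid group (-C(=O)OH), whose atoms satisfy every constraint of the query, so the pattern matches.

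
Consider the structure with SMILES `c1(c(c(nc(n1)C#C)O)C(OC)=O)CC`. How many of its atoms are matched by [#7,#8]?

5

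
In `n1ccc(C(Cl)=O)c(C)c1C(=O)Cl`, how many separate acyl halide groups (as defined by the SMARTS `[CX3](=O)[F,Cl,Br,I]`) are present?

2

[CX3](=O)[F,Cl,Br,I] is the SMARTS for an acyl halide: a carbonyl carbon bonded to a halogen.
The molecule carries 2 separate instances of an acyl chloride (-C(=O)Cl) meeting every constraint; each maps to a distinct set of atoms, giving 2 matches.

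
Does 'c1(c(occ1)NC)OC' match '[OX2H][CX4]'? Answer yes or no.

The pattern [OX2H][CX4] describes a hydroxyl oxygen bound to an sp3 (X4) carbon — an aliphatic alcohol.
The closest candidate here is a methoxy ether (-OCH3), but the oxygen has H0 (ether), not H1. No other fragment satisfies the full query, so there is no match.

No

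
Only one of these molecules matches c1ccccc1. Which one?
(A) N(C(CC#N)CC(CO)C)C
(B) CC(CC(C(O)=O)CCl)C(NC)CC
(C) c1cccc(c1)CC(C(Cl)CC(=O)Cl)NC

c1ccccc1 describes six aromatic carbons in a ring (a benzene ring).
(A) has a methyl group (-CH3) but no six-membered all-carbon aromatic ring is present.
(B) has a methyl group (-CH3) but no six-membered all-carbon aromatic ring is present.
(C) contains a phenyl ring, which satisfies every atom and bond constraint.
So the answer is (C).

C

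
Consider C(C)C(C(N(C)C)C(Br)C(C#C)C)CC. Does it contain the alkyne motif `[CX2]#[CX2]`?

The pattern [CX2]#[CX2] describes a carbon-carbon triple bond — an alkyne.
The molecule carries an ethynyl group (-C#CH), whose atoms satisfy every constraint of the query, so the pattern matches.

Yes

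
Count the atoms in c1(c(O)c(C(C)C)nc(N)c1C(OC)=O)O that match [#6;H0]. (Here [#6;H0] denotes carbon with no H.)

Check the 16 heavy atoms by environment: 1× n (aromatic, H0) → no; 5× c (aromatic, H0) → match; 2× O (H1) → no; 1× C (H0) → match; 2× O (H0) → no; 3× C (H3) → no; 1× N (H2) → no; 1× C (H1) → no.
Summing the matching environments: 5 + 1 = 6 matching atoms.

6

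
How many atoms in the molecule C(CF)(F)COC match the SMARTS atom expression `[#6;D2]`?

2

Check the 7 heavy atoms by environment: 2× C (D2) → match; 1× C (D3) → no; 2× F (D1) → no; 1× O (D2) → no; 1× C (D1) → no.
That gives 2 matching atoms.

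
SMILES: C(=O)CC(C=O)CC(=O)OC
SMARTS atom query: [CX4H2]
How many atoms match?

Check the 11 heavy atoms by environment: 2× C (H2, X4) → match; 1× C (H1, X4) → no; 2× C (H1, X3) → no; 3× O (H0, X1) → no; 1× C (H0, X3) → no; 1× O (H0, X2) → no; 1× C (H3, X4) → no.
That gives 2 matching atoms.

2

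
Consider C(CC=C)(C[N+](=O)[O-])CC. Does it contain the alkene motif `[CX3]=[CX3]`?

Yes

The pattern [CX3]=[CX3] describes a non-aromatic C=C double bond between two sp2 carbons — an alkene.
The molecule carries a vinyl group (-CH=CH2), whose atoms satisfy every constraint of the query, so the pattern matches.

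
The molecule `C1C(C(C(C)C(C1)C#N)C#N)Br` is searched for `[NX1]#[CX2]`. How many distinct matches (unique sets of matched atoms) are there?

2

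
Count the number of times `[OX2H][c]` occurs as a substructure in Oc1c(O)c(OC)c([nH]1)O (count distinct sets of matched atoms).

3

[OX2H][c] is the SMARTS for a phenol: a hydroxyl oxygen attached to an aromatic carbon.
The molecule carries 3 separate instances of a hydroxyl group (-OH) meeting every constraint; each maps to a distinct set of atoms, giving 3 matches.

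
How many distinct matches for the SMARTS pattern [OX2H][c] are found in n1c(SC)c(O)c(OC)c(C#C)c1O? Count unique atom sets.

[OX2H][c] is the SMARTS for a phenol: a hydroxyl oxygen attached to an aromatic carbon.
The molecule carries 2 separate instances of a hydroxyl group (-OH) meeting every constraint; each maps to a distinct set of atoms, giving 2 matches.

2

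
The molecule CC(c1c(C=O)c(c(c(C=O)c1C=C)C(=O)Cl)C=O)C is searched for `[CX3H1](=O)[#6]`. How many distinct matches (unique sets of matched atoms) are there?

[CX3H1](=O)[#6] is the SMARTS for an aldehyde: an sp2 carbon with one H, double-bonded to O and single-bonded to carbon.
The molecule carries 3 separate instances of an aldehyde (-CHO) meeting every constraint; each maps to a distinct set of atoms, giving 3 matches.

3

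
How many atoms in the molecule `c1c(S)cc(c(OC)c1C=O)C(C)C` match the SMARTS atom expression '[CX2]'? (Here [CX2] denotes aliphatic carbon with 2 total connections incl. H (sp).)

0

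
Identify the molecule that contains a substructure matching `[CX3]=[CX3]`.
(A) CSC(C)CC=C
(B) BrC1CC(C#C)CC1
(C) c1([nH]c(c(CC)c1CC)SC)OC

A

[CX3]=[CX3] describes a non-aromatic C=C double bond between two sp2 carbons (an alkene).
(A) contains a vinyl group (-CH=CH2), which satisfies every atom and bond constraint.
(B) has an ethynyl group (-C#CH) but the C-C bond is a triple bond, not a double bond.
(C) has an ethyl group (-CH2CH3) but its C-C bond is a single bond between CX4 carbons, not CX3=CX3.
So the answer is (A).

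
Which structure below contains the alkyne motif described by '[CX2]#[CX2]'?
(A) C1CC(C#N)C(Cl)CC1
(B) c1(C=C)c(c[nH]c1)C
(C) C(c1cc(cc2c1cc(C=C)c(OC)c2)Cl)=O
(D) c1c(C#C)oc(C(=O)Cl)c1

D

[CX2]#[CX2] describes a carbon-carbon triple bond (an alkyne).
(A) has a nitrile (-C#N) but the triple bond is C#N, not C#C.
(B) has a vinyl group (-CH=CH2) but the C=C is a double bond; both carbons are CX3, not CX2.
(C) has a vinyl group (-CH=CH2) but the C=C is a double bond; both carbons are CX3, not CX2.
(D) contains an ethynyl group (-C#CH), which satisfies every atom and bond constraint.
So the answer is (D).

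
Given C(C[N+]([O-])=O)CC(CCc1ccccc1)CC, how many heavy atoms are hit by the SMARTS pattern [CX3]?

0

Check the 17 heavy atoms by environment: 8× C (X4) → no; 6× c (aromatic, X3) → no; 1× N (charge +1, X3) → no; 1× O (charge -1, X1) → no; 1× O (X1) → no.
No environment satisfies the query, so 0 matching atoms.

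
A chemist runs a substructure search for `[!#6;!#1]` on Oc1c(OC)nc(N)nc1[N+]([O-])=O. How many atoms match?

8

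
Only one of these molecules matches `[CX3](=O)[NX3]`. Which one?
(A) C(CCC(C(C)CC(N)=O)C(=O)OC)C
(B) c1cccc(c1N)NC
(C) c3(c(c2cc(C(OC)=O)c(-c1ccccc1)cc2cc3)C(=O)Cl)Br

A

[CX3](=O)[NX3] describes a carbonyl carbon bonded to a trivalent nitrogen (an amide).
(A) contains a primary amide (-C(=O)NH2), which satisfies every atom and bond constraint.
(B) has a primary amino group (-NH2) but the -NH2 is not attached to a carbonyl carbon.
(C) has a methyl-ester group (-C(=O)OCH3) but the carbonyl is bonded to O, not to an NX3 nitrogen.
So the answer is (A).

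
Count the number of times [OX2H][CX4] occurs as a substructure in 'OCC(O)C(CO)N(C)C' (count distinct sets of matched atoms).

3

[OX2H][CX4] is the SMARTS for an aliphatic alcohol: a hydroxyl oxygen bound to an sp3 (X4) carbon.
The molecule carries 3 separate instances of a hydroxyl group (-OH) meeting every constraint; each maps to a distinct set of atoms, giving 3 matches.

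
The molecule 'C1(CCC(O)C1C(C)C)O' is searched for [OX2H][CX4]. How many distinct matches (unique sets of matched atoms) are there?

[OX2H][CX4] is the SMARTS for an aliphatic alcohol: a hydroxyl oxygen bound to an sp3 (X4) carbon.
The molecule carries 2 separate instances of a hydroxyl group (-OH) meeting every constraint; each maps to a distinct set of atoms, giving 2 matches.

2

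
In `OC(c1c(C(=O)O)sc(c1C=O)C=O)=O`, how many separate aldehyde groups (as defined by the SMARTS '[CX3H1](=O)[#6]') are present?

2

[CX3H1](=O)[#6] is the SMARTS for an aldehyde: an sp2 carbon with one H, double-bonded to O and single-bonded to carbon.
The molecule carries 2 separate instances of an aldehyde (-CHO) meeting every constraint; each maps to a distinct set of atoms, giving 2 matches.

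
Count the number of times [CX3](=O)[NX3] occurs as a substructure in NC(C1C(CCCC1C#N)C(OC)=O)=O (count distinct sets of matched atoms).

1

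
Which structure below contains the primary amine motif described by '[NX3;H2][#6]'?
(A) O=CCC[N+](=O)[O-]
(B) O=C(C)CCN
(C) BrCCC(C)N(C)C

[NX3;H2][#6] describes a trivalent nitrogen with two H attached to carbon (a primary amine).
(A) has a nitro group (-[N+](=O)[O-]) but the nitrogen is [N+] with no H, not NX3H2.
(B) contains a primary amino group (-NH2), which satisfies every atom and bond constraint.
(C) has a dimethylamino group (-N(CH3)2) but the nitrogen has H0, not H2.
So the answer is (B).

B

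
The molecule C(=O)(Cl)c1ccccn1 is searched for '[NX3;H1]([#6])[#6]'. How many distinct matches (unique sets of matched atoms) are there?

0

[NX3;H1]([#6])[#6] is the SMARTS for a secondary amine: a trivalent nitrogen with one H, bonded to two carbons.
No fragment in the molecule satisfies every constraint, giving 0 matches.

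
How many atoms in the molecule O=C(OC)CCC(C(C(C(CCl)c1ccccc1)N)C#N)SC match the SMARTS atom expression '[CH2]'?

The query [CH2] means: aliphatic carbon with exactly two hydrogens.
Check the 23 heavy atoms by environment: 3× C (H2) → match; 4× C (H1) → no; 2× C (H0) → no; 2× O (H0) → no; 2× C (H3) → no; 1× c (aromatic, H0) → no; 5× c (aromatic, H1) → no; 1× S (H0) → no; 1× Cl (H0) → no; 1× N (H0) → no; 1× N (H2) → no.
That gives 3 matching atoms.

3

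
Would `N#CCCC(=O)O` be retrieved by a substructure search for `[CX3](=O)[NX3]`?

The pattern [CX3](=O)[NX3] describes a carbonyl carbon bonded to a trivalent nitrogen — an amide.
The closest candidate here is a nitrile (-C#N), but the nitrile N is NX1 (triple-bonded), not NX3. No other fragment satisfies the full query, so there is no match.

No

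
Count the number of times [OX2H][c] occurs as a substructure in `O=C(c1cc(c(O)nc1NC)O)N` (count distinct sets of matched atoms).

[OX2H][c] is the SMARTS for a phenol: a hydroxyl oxygen attached to an aromatic carbon.
The molecule carries 2 separate instances of a hydroxyl group (-OH) meeting every constraint; each maps to a distinct set of atoms, giving 2 matches.

2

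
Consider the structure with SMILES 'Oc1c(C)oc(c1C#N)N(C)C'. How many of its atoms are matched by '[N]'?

The query [N] means: uppercase N matches aliphatic (non-aromatic) nitrogen only.
Check the 12 heavy atoms by environment: 1× o (aromatic) → no; 4× c (aromatic) → no; 2× N → match; 4× C → no; 1× O → no.
That gives 2 matching atoms.

2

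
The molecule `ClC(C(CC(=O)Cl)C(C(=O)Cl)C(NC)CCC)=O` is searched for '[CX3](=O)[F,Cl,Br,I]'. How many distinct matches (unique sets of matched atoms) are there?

3

[CX3](=O)[F,Cl,Br,I] is the SMARTS for an acyl halide: a carbonyl carbon bonded to a halogen.
The molecule carries 3 separate instances of an acyl chloride (-C(=O)Cl) meeting every constraint; each maps to a distinct set of atoms, giving 3 matches.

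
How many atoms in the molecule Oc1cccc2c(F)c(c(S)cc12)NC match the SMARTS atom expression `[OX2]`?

Check the 15 heavy atoms by environment: 10× c (aromatic, X3) → no; 1× S (X2) → no; 1× O (X2) → match; 1× N (X3) → no; 1× C (X4) → no; 1× F (X1) → no.
That gives 1 matching atom.

1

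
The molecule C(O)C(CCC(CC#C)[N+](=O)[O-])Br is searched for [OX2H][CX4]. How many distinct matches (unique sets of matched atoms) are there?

[OX2H][CX4] is the SMARTS for an aliphatic alcohol: a hydroxyl oxygen bound to an sp3 (X4) carbon.
Exactly one fragment in the molecule meets all constraints, giving 1 match.

1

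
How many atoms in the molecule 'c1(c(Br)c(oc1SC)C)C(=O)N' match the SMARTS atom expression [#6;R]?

Check the 12 heavy atoms by environment: 1× o (aromatic, in 5-ring) → no; 4× c (aromatic, in 5-ring) → match; 3× C (acyclic) → no; 1× S (acyclic) → no; 1× Br (acyclic) → no; 1× O (acyclic) → no; 1× N (acyclic) → no.
That gives 4 matching atoms.

4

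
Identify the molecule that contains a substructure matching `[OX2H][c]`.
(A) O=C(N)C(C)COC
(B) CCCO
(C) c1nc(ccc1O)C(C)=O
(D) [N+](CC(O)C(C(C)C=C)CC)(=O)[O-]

C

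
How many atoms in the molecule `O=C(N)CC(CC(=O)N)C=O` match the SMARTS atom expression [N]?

2

The query [N] means: uppercase N matches aliphatic (non-aromatic) nitrogen only.
Check the 11 heavy atoms by environment: 6× C → no; 3× O → no; 2× N → match.
That gives 2 matching atoms.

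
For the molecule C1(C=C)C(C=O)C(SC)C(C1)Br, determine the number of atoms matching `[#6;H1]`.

6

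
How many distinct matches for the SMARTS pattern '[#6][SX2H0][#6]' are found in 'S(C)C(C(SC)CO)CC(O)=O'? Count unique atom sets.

2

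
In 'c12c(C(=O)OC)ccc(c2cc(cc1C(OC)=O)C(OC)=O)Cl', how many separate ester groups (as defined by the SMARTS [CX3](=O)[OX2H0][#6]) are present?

[CX3](=O)[OX2H0][#6] is the SMARTS for an ester: a carbonyl carbon bonded to an oxygen that is itself bonded to carbon (no H on that O).
The molecule carries 3 separate instances of a methyl-ester group (-C(=O)OCH3) meeting every constraint; each maps to a distinct set of atoms, giving 3 matches.

3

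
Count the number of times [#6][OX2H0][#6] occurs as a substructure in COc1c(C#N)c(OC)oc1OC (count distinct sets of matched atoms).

3

[#6][OX2H0][#6] is the SMARTS for an ether: an aliphatic oxygen bridging two carbons with no H on the oxygen.
The molecule carries 3 separate instances of a methoxy ether (-OCH3) meeting every constraint; each maps to a distinct set of atoms, giving 3 matches.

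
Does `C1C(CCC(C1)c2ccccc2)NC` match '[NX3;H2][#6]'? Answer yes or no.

No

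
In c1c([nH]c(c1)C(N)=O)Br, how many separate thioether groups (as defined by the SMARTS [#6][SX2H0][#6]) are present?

[#6][SX2H0][#6] is the SMARTS for a thioether: an aliphatic sulfur bridging two carbons with no H on the sulfur.
No fragment in the molecule satisfies every constraint, giving 0 matches.

0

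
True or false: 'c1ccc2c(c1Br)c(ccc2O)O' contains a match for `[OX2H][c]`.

The pattern [OX2H][c] describes a hydroxyl oxygen attached to an aromatic carbon — a phenol.
The molecule carries a hydroxyl group (-OH), whose atoms satisfy every constraint of the query, so the pattern matches.

True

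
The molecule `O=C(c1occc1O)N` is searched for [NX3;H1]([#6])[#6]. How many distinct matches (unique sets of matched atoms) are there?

[NX3;H1]([#6])[#6] is the SMARTS for a secondary amine: a trivalent nitrogen with one H, bonded to two carbons.
The molecule has a primary amide (-C(=O)NH2), but the -C(=O)NH2 nitrogen has H2, not H1; nothing else fits, so there are 0 matches.

0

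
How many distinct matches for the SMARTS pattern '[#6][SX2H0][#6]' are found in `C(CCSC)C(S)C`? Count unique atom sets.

[#6][SX2H0][#6] is the SMARTS for a thioether: an aliphatic sulfur bridging two carbons with no H on the sulfur.
Exactly one fragment in the molecule meets all constraints, giving 1 match.

1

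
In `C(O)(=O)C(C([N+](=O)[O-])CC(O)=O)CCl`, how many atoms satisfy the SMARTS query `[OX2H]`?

2

The query [OX2H] means: aliphatic oxygen with two connections, one of which is H — an -OH oxygen.
Check the 14 heavy atoms by environment: 2× C (H2, X4) → no; 2× C (H1, X4) → no; 2× C (H0, X3) → no; 3× O (H0, X1) → no; 2× O (H1, X2) → match; 1× N (charge +1, H0, X3) → no; 1× O (charge -1, H0, X1) → no; 1× Cl (H0, X1) → no.
That gives 2 matching atoms.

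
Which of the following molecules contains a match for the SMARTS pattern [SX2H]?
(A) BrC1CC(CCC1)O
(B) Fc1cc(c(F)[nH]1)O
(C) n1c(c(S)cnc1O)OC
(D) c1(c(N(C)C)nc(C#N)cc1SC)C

C

[SX2H] describes an aliphatic sulfur with two connections, one being H (a thiol).
(A) has a hydroxyl group (-OH) but it is an -OH, not an -SH.
(B) has a hydroxyl group (-OH) but it is an -OH, not an -SH.
(C) contains a thiol (-SH), which satisfies every atom and bond constraint.
(D) has a methylthio ether (-SCH3) but the sulfur has H0 (bonded to two carbons), not H1.
So the answer is (C).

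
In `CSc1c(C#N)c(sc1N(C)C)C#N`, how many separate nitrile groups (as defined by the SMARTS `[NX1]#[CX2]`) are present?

[NX1]#[CX2] is the SMARTS for a nitrile: a nitrogen triple-bonded to a two-connected carbon.
The molecule carries 2 separate instances of a nitrile (-C#N) meeting every constraint; each maps to a distinct set of atoms, giving 2 matches.

2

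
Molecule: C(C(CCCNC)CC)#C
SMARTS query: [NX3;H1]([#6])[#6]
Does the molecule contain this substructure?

Yes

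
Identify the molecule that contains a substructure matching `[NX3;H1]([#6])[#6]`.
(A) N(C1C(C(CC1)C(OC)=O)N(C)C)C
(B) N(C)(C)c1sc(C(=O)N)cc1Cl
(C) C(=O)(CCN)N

[NX3;H1]([#6])[#6] describes a trivalent nitrogen with one H, bonded to two carbons (a secondary amine).
(A) contains an N-methylamino group (-NHCH3), which satisfies every atom and bond constraint.
(B) has a dimethylamino group (-N(CH3)2) but the nitrogen has H0, not H1.
(C) has a primary amino group (-NH2) but the nitrogen has H2 and only one carbon neighbour.
So the answer is (A).

A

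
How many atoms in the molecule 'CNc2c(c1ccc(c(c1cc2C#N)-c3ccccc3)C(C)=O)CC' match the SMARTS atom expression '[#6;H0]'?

10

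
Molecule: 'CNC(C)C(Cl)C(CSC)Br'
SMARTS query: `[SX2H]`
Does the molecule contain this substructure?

No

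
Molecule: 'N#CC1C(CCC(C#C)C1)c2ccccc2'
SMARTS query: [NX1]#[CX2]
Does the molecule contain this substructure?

The pattern [NX1]#[CX2] describes a nitrogen triple-bonded to a two-connected carbon — a nitrile.
The molecule carries a nitrile (-C#N), whose atoms satisfy every constraint of the query, so the pattern matches.

Yes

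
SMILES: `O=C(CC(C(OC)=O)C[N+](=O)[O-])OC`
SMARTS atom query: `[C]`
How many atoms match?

7

Check the 14 heavy atoms by environment: 7× C → match; 5× O → no; 1× N (charge +1) → no; 1× O (charge -1) → no.
That gives 7 matching atoms.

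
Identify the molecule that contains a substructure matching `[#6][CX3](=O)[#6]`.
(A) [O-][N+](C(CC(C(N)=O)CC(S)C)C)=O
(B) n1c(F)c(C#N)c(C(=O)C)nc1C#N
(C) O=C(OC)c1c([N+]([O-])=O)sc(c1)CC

B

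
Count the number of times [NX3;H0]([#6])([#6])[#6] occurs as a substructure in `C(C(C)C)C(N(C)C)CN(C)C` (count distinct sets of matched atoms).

2

[NX3;H0]([#6])([#6])[#6] is the SMARTS for a tertiary amine: a trivalent nitrogen with no H, bonded to three carbons.
The molecule carries 2 separate instances of a dimethylamino group (-N(CH3)2) meeting every constraint; each maps to a distinct set of atoms, giving 2 matches.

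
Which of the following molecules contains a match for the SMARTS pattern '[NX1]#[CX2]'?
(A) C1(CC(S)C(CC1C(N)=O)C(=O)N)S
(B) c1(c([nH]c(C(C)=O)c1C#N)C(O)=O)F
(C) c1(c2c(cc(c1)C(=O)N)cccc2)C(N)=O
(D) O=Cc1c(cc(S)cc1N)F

B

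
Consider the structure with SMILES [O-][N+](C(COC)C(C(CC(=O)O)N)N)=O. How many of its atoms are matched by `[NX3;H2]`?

Check the 15 heavy atoms by environment: 2× C (H2, X4) → no; 3× C (H1, X4) → no; 1× N (charge +1, H0, X3) → no; 1× O (charge -1, H0, X1) → no; 2× O (H0, X1) → no; 1× C (H0, X3) → no; 1× O (H1, X2) → no; 2× N (H2, X3) → match; 1× O (H0, X2) → no; 1× C (H3, X4) → no.
That gives 2 matching atoms.

2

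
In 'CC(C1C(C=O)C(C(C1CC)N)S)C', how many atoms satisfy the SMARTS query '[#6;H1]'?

7

The query [#6;H1] means: any carbon bearing exactly one hydrogen.
Check the 14 heavy atoms by environment: 7× C (H1) → match; 3× C (H3) → no; 1× C (H2) → no; 1× S (H1) → no; 1× N (H2) → no; 1× O (H0) → no.
That gives 7 matching atoms.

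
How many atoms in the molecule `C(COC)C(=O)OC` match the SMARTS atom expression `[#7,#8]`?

The query [#7,#8] means: nitrogen or oxygen (comma = OR).
Check the 8 heavy atoms by environment: 5× C → no; 3× O → match.
That gives 3 matching atoms.

3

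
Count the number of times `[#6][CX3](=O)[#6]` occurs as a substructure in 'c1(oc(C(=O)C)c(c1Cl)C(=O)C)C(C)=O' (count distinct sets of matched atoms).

[#6][CX3](=O)[#6] is the SMARTS for a ketone: a carbonyl carbon (no H) flanked by two carbons.
The molecule carries 3 separate instances of an acetyl/ketone group (-C(=O)CH3) meeting every constraint; each maps to a distinct set of atoms, giving 3 matches.

3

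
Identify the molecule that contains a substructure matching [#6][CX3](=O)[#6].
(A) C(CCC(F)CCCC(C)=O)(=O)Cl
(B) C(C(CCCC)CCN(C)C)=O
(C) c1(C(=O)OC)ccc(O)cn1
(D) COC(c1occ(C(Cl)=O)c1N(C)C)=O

A

[#6][CX3](=O)[#6] describes a carbonyl carbon (no H) flanked by two carbons (a ketone).
(A) contains an acetyl/ketone group (-C(=O)CH3), which satisfies every atom and bond constraint.
(B) has an aldehyde (-CHO) but the carbonyl carbon has H1, so it is not flanked by two carbons.
(C) has a methyl-ester group (-C(=O)OCH3) but one neighbour of the carbonyl carbon is O, not C.
(D) has a methyl-ester group (-C(=O)OCH3) but one neighbour of the carbonyl carbon is O, not C.
So the answer is (A).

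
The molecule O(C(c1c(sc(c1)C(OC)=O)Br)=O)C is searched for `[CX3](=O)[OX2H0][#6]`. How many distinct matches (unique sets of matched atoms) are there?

2

[CX3](=O)[OX2H0][#6] is the SMARTS for an ester: a carbonyl carbon bonded to an oxygen that is itself bonded to carbon (no H on that O).
The molecule carries 2 separate instances of a methyl-ester group (-C(=O)OCH3) meeting every constraint; each maps to a distinct set of atoms, giving 2 matches.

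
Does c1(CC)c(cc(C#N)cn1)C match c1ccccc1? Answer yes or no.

The pattern c1ccccc1 describes six aromatic carbons in a ring — a benzene ring.
The closest candidate here is a methyl group (-CH3), but no six-membered all-carbon aromatic ring is present. No other fragment satisfies the full query, so there is no match.

No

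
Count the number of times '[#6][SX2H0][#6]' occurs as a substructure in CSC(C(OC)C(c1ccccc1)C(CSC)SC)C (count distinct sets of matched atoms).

3

[#6][SX2H0][#6] is the SMARTS for a thioether: an aliphatic sulfur bridging two carbons with no H on the sulfur.
The molecule carries 3 separate instances of a methylthio ether (-SCH3) meeting every constraint; each maps to a distinct set of atoms, giving 3 matches.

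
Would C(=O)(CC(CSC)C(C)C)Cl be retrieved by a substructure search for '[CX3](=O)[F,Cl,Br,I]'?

The pattern [CX3](=O)[F,Cl,Br,I] describes a carbonyl carbon bonded to a halogen — an acyl halide.
The molecule carries an acyl chloride (-C(=O)Cl), whose atoms satisfy every constraint of the query, so the pattern matches.

Yes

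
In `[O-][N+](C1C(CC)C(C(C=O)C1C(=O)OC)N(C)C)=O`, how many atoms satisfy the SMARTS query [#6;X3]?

The query [#6;X3] means: any carbon (aromatic or not) with three total connections.
Check the 19 heavy atoms by environment: 10× C (X4) → no; 1× N (charge +1, X3) → no; 1× O (charge -1, X1) → no; 3× O (X1) → no; 2× C (X3) → match; 1× O (X2) → no; 1× N (X3) → no.
That gives 2 matching atoms.

2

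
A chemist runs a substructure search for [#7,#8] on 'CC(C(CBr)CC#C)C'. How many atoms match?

0

Check the 9 heavy atoms by environment: 8× C → no; 1× Br → no.
No environment satisfies the query, so 0 matching atoms.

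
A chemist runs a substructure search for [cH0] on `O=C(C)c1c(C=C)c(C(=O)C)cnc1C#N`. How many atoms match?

4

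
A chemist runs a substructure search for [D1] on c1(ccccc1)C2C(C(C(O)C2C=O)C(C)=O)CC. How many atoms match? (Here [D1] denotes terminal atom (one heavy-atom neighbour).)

Check the 19 heavy atoms by environment: 6× C (D3) → no; 1× c (aromatic, D3) → no; 5× c (aromatic, D2) → no; 3× O (D1) → match; 2× C (D2) → no; 2× C (D1) → match.
Summing the matching environments: 3 + 2 = 5 matching atoms.

5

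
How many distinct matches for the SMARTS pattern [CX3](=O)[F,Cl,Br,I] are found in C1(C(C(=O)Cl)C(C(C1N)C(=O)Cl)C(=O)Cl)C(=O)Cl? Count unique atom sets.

[CX3](=O)[F,Cl,Br,I] is the SMARTS for an acyl halide: a carbonyl carbon bonded to a halogen.
The molecule carries 4 separate instances of an acyl chloride (-C(=O)Cl) meeting every constraint; each maps to a distinct set of atoms, giving 4 matches.

4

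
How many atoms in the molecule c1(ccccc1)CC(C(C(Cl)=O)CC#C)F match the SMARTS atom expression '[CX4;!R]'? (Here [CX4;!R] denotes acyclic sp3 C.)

4

Check the 16 heavy atoms by environment: 4× C (X4, acyclic) → match; 1× F (X1, acyclic) → no; 6× c (aromatic, X3, in 6-ring) → no; 2× C (X2, acyclic) → no; 1× C (X3, acyclic) → no; 1× O (X1, acyclic) → no; 1× Cl (X1, acyclic) → no.
That gives 4 matching atoms.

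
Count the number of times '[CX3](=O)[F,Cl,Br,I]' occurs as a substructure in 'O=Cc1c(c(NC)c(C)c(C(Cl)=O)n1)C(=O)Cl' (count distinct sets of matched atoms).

2

[CX3](=O)[F,Cl,Br,I] is the SMARTS for an acyl halide: a carbonyl carbon bonded to a halogen.
The molecule carries 2 separate instances of an acyl chloride (-C(=O)Cl) meeting every constraint; each maps to a distinct set of atoms, giving 2 matches.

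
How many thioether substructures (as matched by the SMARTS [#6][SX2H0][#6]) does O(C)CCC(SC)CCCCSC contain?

2

[#6][SX2H0][#6] is the SMARTS for a thioether: an aliphatic sulfur bridging two carbons with no H on the sulfur.
The molecule carries 2 separate instances of a methylthio ether (-SCH3) meeting every constraint; each maps to a distinct set of atoms, giving 2 matches.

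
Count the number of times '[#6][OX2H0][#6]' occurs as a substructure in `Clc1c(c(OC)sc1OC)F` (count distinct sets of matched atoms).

2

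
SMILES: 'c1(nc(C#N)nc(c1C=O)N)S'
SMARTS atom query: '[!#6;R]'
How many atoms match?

Check the 12 heavy atoms by environment: 2× n (aromatic, in 6-ring) → match; 4× c (aromatic, in 6-ring) → no; 2× C (acyclic) → no; 2× N (acyclic) → no; 1× S (acyclic) → no; 1× O (acyclic) → no.
That gives 2 matching atoms.

2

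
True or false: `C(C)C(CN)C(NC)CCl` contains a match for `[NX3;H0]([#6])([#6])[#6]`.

False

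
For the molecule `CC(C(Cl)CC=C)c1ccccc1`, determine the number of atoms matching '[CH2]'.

Check the 13 heavy atoms by environment: 1× C (H3) → no; 3× C (H1) → no; 2× C (H2) → match; 1× c (aromatic, H0) → no; 5× c (aromatic, H1) → no; 1× Cl (H0) → no.
That gives 2 matching atoms.

2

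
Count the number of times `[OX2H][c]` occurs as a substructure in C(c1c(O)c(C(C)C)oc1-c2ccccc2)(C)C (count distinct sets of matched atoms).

1

[OX2H][c] is the SMARTS for a phenol: a hydroxyl oxygen attached to an aromatic carbon.
Exactly one fragment in the molecule meets all constraints, giving 1 match.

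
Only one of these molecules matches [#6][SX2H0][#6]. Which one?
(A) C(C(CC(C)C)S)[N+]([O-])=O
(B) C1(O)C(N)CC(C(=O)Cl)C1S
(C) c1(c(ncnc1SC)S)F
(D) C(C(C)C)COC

C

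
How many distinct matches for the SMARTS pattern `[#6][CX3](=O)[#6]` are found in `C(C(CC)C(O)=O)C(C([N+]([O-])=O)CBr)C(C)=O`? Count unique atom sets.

[#6][CX3](=O)[#6] is the SMARTS for a ketone: a carbonyl carbon (no H) flanked by two carbons.
Exactly one fragment in the molecule meets all constraints, giving 1 match.

1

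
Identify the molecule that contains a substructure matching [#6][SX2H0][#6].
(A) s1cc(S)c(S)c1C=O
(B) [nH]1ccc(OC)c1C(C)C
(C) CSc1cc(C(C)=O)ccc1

C

[#6][SX2H0][#6] describes an aliphatic sulfur bridging two carbons with no H on the sulfur (a thioether).
(A) has a thiol (-SH) but the sulfur has H1, not H0 bridging two carbons.
(B) has a methoxy ether (-OCH3) but the bridging atom is O, not S.
(C) contains a methylthio ether (-SCH3), which satisfies every atom and bond constraint.
So the answer is (C).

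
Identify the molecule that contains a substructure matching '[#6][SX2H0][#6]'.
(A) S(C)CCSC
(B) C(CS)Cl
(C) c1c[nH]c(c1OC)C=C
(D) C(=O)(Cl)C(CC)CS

[#6][SX2H0][#6] describes an aliphatic sulfur bridging two carbons with no H on the sulfur (a thioether).
(A) contains a methylthio ether (-SCH3), which satisfies every atom and bond constraint.
(B) has a thiol (-SH) but the sulfur has H1, not H0 bridging two carbons.
(C) has a methoxy ether (-OCH3) but the bridging atom is O, not S.
(D) has a thiol (-SH) but the sulfur has H1, not H0 bridging two carbons.
So the answer is (A).

A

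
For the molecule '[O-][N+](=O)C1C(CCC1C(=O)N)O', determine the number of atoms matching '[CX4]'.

Check the 12 heavy atoms by environment: 5× C (X4) → match; 1× C (X3) → no; 2× O (X1) → no; 1× N (X3) → no; 1× N (charge +1, X3) → no; 1× O (charge -1, X1) → no; 1× O (X2) → no.
That gives 5 matching atoms.

5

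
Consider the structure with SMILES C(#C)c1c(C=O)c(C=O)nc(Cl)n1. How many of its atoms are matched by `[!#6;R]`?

2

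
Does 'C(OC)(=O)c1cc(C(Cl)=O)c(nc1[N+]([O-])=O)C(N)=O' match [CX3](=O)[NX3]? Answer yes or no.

The pattern [CX3](=O)[NX3] describes a carbonyl carbon bonded to a trivalent nitrogen — an amide.
The molecule carries a primary amide (-C(=O)NH2), whose atoms satisfy every constraint of the query, so the pattern matches.

Yes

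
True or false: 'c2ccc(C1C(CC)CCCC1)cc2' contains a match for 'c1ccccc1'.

True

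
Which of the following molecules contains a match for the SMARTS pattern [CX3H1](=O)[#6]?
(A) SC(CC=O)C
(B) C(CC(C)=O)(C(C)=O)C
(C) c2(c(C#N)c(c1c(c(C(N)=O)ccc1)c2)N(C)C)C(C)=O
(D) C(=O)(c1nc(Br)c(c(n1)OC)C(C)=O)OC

A

[CX3H1](=O)[#6] describes an sp2 carbon with one H, double-bonded to O and single-bonded to carbon (an aldehyde).
(A) contains an aldehyde (-CHO), which satisfies every atom and bond constraint.
(B) has an acetyl/ketone group (-C(=O)CH3) but the carbonyl carbon has H0 (two carbon neighbours), not H1.
(C) has an acetyl/ketone group (-C(=O)CH3) but the carbonyl carbon has H0 (two carbon neighbours), not H1.
(D) has a methyl-ester group (-C(=O)OCH3) but the carbonyl carbon has H0, not H1.
So the answer is (A).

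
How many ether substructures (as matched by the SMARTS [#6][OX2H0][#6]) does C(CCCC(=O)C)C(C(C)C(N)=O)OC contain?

[#6][OX2H0][#6] is the SMARTS for an ether: an aliphatic oxygen bridging two carbons with no H on the oxygen.
Exactly one fragment in the molecule meets all constraints, giving 1 match.

1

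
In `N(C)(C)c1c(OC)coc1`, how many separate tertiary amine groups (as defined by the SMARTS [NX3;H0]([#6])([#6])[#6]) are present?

1

[NX3;H0]([#6])([#6])[#6] is the SMARTS for a tertiary amine: a trivalent nitrogen with no H, bonded to three carbons.
Exactly one fragment in the molecule meets all constraints, giving 1 match.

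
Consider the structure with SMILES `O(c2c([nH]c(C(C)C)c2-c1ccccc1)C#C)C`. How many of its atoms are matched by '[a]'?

11

The query [a] means: a matches any aromatic atom.
Check the 18 heavy atoms by environment: 1× n (aromatic) → match; 10× c (aromatic) → match; 1× O → no; 6× C → no.
Summing the matching environments: 1 + 10 = 11 matching atoms.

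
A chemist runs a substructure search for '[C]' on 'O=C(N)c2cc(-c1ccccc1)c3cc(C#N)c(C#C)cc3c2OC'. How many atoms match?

5

The query [C] means: uppercase C matches aliphatic (non-aromatic) carbon only.
Check the 25 heavy atoms by environment: 16× c (aromatic) → no; 5× C → match; 2× O → no; 2× N → no.
That gives 5 matching atoms.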